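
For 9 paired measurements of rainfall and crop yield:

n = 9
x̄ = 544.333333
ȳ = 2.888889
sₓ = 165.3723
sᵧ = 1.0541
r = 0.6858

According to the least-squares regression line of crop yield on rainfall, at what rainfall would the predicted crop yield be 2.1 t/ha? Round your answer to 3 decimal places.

363.866

b = r · sᵧ/sₓ = 0.6858 · 1.0541/165.3723 = 0.004371
a = ȳ − b·x̄ = 2.888889 − 0.004371·544.333333 = 0.509412
Set a + b·x = 2.1: x = (2.1 − 0.509412) / 0.004371 = 363.865679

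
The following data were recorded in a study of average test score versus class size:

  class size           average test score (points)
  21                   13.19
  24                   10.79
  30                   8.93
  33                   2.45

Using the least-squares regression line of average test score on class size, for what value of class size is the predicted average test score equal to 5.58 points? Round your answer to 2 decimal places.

n = 4, Σx = 108, Σy = 35.36, Σxy = 884.7, Σx² = 3006
Sxx = Σx² − (Σx)²/n = 3006 − 2916 = 90
Sxy = Σxy − (Σx)(Σy)/n = 884.7 − 954.72 = -70.02
b = Sxy/Sxx = -70.02/90 = -0.778
a = ȳ − b·x̄ = 8.84 − (-0.778)·27 = 29.846
Set a + b·x = 5.58: x = (5.58 − 29.846) / (-0.778) = 31.190231

31.19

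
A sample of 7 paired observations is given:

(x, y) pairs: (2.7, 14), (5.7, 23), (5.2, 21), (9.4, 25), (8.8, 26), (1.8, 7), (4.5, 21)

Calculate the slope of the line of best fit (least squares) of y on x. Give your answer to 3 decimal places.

2.120

n = 7, Σx = 38.1, Σy = 137, Σxy = 849, Σx² = 256.11
Sxx = Σx² − (Σx)²/n = 256.11 − 207.372857 = 48.737143
Sxy = Σxy − (Σx)(Σy)/n = 849 − 745.671429 = 103.328571
b = Sxy/Sxx = 103.328571/48.737143 = 2.120120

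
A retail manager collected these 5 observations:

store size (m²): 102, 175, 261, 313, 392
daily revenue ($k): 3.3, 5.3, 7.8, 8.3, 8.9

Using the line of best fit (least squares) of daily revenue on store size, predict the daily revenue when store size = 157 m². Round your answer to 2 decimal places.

n = 5, Σx = 1243, Σy = 33.6, Σxy = 9386.6, Σx² = 360783
Sxx = Σx² − (Σx)²/n = 360783 − 309009.8 = 51773.2
Sxy = Σxy − (Σx)(Σy)/n = 9386.6 − 8352.96 = 1033.64
b = Sxy/Sxx = 1033.64/51773.2 = 0.019965
a = ȳ − b·x̄ = 6.72 − 0.019965·248.6 = 1.756758
ŷ(157) = a + b·157 = 1.756758 + 0.019965·157 = 4.891227

4.89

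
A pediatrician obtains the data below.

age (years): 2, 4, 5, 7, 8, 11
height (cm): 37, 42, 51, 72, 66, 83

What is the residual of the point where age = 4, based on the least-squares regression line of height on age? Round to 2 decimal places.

n = 6, Σx = 37, Σy = 351, Σxy = 2442, Σx² = 279
Sxx = Σx² − (Σx)²/n = 279 − 228.166667 = 50.833333
Sxy = Σxy − (Σx)(Σy)/n = 2442 − 2164.5 = 277.5
b = Sxy/Sxx = 277.5/50.833333 = 5.459016
a = ȳ − b·x̄ = 58.5 − 5.459016·6.166667 = 24.836066
ŷ(4) = 24.836066 + 5.459016·4 = 46.672131
residual = y − ŷ = 42 − 46.672131 = -4.672131

-4.67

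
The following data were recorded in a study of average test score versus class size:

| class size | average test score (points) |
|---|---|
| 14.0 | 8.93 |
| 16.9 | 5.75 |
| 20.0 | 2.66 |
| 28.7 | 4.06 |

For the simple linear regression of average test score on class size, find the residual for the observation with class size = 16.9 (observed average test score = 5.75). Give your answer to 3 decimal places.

n = 4, Σx = 79.6, Σy = 21.4, Σxy = 391.917, Σx² = 1705.3
Sxx = Σx² − (Σx)²/n = 1705.3 − 1584.04 = 121.26
Sxy = Σxy − (Σx)(Σy)/n = 391.917 − 425.86 = -33.943
b = Sxy/Sxx = -33.943/121.26 = -0.279919
a = ȳ − b·x̄ = 5.35 − (-0.279919)·19.9 = 10.920392
ŷ(16.9) = 10.920392 + (-0.279919)·16.9 = 6.189758
residual = y − ŷ = 5.75 − 6.189758 = -0.439758

-0.440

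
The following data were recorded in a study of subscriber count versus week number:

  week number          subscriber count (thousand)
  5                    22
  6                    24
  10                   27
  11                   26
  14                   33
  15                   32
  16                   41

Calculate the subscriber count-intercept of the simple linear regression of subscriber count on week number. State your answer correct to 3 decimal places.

n = 7, Σx = 77, Σy = 205, Σxy = 2408, Σx² = 959
Sxx = Σx² − (Σx)²/n = 959 − 847 = 112
Sxy = Σxy − (Σx)(Σy)/n = 2408 − 2255 = 153
b = Sxy/Sxx = 153/112 = 1.366071
a = ȳ − b·x̄ = 29.285714 − 1.366071·11 = 14.258929

14.259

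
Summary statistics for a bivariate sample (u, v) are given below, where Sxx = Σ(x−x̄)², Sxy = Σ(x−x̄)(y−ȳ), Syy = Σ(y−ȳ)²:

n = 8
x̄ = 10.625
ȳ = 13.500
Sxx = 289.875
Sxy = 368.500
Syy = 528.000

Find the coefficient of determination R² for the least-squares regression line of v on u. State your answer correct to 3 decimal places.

0.887

R² = Sxy²/(Sxx·Syy) = (368.5)²/(289.875·528) = 0.887218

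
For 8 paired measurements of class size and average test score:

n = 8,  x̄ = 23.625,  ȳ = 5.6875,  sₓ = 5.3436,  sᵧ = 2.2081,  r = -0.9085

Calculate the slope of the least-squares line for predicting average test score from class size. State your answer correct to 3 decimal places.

b = r · sᵧ/sₓ = -0.9085 · 2.2081/5.3436 = -0.375413

-0.375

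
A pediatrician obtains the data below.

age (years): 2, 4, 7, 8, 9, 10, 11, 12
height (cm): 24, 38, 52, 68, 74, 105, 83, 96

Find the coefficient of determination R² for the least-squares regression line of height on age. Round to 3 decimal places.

n = 8, Σx = 63, Σy = 540, Σxy = 4889, Σx² = 579, Σy² = 41954
Sxx = Σx² − (Σx)²/n = 579 − 496.125 = 82.875
Sxy = Σxy − (Σx)(Σy)/n = 4889 − 4252.5 = 636.5
Syy = Σy² − (Σy)²/n = 41954 − 36450 = 5504
R² = Sxy²/(Sxx·Syy) = (636.5)²/(82.875·5504) = 0.888167

0.888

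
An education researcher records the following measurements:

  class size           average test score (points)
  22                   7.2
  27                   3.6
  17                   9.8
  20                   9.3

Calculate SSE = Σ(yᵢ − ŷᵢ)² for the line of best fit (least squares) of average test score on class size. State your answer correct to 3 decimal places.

n = 4, Σx = 86, Σy = 29.9, Σxy = 608.2, Σx² = 1902, Σy² = 247.33
Sxx = Σx² − (Σx)²/n = 1902 − 1849 = 53
Sxy = Σxy − (Σx)(Σy)/n = 608.2 − 642.85 = -34.65
Syy = Σy² − (Σy)²/n = 247.33 − 223.5025 = 23.8275
b = Sxy/Sxx = -34.65/53 = -0.653774
SSE = Syy − b·Sxy = 23.8275 − (-0.653774)·(-34.65) = 1.174245

1.174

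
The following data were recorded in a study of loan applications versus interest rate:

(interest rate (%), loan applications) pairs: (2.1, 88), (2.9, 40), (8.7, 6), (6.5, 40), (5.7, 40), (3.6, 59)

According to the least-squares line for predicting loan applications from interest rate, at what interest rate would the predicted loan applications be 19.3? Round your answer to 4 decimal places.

n = 6, Σx = 29.5, Σy = 273, Σxy = 1053.4, Σx² = 176.21
Sxx = Σx² − (Σx)²/n = 176.21 − 145.041667 = 31.168333
Sxy = Σxy − (Σx)(Σy)/n = 1053.4 − 1342.25 = -288.85
b = Sxy/Sxx = -288.85/31.168333 = -9.267419
a = ȳ − b·x̄ = 45.5 − (-9.267419)·4.916667 = 91.064809
Set a + b·x = 19.3: x = (19.3 − 91.064809) / (-9.267419) = 7.743775

7.7438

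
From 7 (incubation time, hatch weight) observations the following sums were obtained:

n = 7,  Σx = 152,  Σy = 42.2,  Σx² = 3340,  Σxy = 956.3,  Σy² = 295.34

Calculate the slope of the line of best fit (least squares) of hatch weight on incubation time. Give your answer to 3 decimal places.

1.013

Sxx = Σx² − (Σx)²/n = 3340 − 3300.571429 = 39.428571
Sxy = Σxy − (Σx)(Σy)/n = 956.3 − 916.342857 = 39.957143
b = Sxy/Sxx = 39.957143/39.428571 = 1.013406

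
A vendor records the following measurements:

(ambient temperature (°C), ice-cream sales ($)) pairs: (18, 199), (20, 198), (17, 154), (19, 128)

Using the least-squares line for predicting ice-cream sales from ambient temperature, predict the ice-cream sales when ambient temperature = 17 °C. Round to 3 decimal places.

n = 4, Σx = 74, Σy = 679, Σxy = 12592, Σx² = 1374
Sxx = Σx² − (Σx)²/n = 1374 − 1369 = 5
Sxy = Σxy − (Σx)(Σy)/n = 12592 − 12561.5 = 30.5
b = Sxy/Sxx = 30.5/5 = 6.1
a = ȳ − b·x̄ = 169.75 − 6.1·18.5 = 56.9
ŷ(17) = a + b·17 = 56.9 + 6.1·17 = 160.6

160.600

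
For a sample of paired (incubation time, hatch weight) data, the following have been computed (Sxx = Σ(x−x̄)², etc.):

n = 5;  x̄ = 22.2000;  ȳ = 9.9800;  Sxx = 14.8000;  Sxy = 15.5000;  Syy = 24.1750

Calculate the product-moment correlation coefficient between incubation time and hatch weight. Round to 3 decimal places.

0.819

r = Sxy/√(Sxx·Syy) = 15.5/√(357.79) = 15.5/18.915338 = 0.819441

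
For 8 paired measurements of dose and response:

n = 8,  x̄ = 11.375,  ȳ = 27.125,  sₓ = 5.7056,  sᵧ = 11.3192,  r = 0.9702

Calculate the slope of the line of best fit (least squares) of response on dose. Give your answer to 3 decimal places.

1.925

b = r · sᵧ/sₓ = 0.9702 · 11.3192/5.7056 = 1.924756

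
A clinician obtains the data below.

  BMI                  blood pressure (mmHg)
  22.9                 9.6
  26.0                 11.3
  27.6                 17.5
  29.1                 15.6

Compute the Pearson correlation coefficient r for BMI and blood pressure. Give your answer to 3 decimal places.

0.855

n = 4, Σx = 105.6, Σy = 54, Σxy = 1450.6, Σx² = 2808.98, Σy² = 769.46
Sxx = Σx² − (Σx)²/n = 2808.98 − 2787.84 = 21.14
Sxy = Σxy − (Σx)(Σy)/n = 1450.6 − 1425.6 = 25
Syy = Σy² − (Σy)²/n = 769.46 − 729 = 40.46
r = Sxy/√(Sxx·Syy) = 25/√(855.3244) = 25/29.245930 = 0.854820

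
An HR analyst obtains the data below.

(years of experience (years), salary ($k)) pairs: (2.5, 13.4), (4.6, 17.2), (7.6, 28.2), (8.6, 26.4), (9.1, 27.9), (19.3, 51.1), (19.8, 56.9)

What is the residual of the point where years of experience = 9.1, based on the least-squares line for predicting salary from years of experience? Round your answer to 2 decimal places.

-1.01

n = 7, Σx = 71.5, Σy = 221.1, Σxy = 2920.72, Σx² = 1006.47
Sxx = Σx² − (Σx)²/n = 1006.47 − 730.321429 = 276.148571
Sxy = Σxy − (Σx)(Σy)/n = 2920.72 − 2258.378571 = 662.341429
b = Sxy/Sxx = 662.341429/276.148571 = 2.398497
a = ȳ − b·x̄ = 31.585714 − 2.398497·10.214286 = 7.086784
ŷ(9.1) = 7.086784 + 2.398497·9.1 = 28.913104
residual = y − ŷ = 27.9 − 28.913104 = -1.013104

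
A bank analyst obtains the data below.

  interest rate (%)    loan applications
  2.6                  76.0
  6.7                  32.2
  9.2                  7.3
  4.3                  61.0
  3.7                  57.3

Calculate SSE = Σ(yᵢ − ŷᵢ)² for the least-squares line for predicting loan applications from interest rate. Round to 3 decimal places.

n = 5, Σx = 26.5, Σy = 233.8, Σxy = 954.81, Σx² = 168.47, Σy² = 13870.42
Sxx = Σx² − (Σx)²/n = 168.47 − 140.45 = 28.02
Sxy = Σxy − (Σx)(Σy)/n = 954.81 − 1239.14 = -284.33
Syy = Σy² − (Σy)²/n = 13870.42 − 10932.488 = 2937.932
b = Sxy/Sxx = -284.33/28.02 = -10.147395
SSE = Syy − b·Sxy = 2937.932 − (-10.147395)·(-284.33) = 52.723260

52.723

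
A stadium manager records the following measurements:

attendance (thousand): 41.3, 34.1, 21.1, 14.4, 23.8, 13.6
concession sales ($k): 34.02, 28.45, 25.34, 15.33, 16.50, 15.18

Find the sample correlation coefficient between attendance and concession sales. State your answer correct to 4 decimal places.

0.9058

n = 6, Σx = 148.3, Σy = 134.82, Σxy = 3729.745, Σx² = 4272.47, Σy² = 3346.5698
Sxx = Σx² − (Σx)²/n = 4272.47 − 3665.481667 = 606.988333
Sxy = Σxy − (Σx)(Σy)/n = 3729.745 − 3332.301 = 397.444
Syy = Σy² − (Σy)²/n = 3346.5698 − 3029.4054 = 317.1644
r = Sxy/√(Sxx·Syy) = 397.444/√(192515.090549) = 397.444/438.765416 = 0.905823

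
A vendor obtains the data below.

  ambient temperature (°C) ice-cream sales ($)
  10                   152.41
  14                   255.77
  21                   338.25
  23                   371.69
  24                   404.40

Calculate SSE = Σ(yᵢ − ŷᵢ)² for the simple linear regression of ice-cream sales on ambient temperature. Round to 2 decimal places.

n = 5, Σx = 92, Σy = 1522.52, Σxy = 30462.6, Σx² = 1842, Σy² = 504752.9796
Sxx = Σx² − (Σx)²/n = 1842 − 1692.8 = 149.2
Sxy = Σxy − (Σx)(Σy)/n = 30462.6 − 28014.368 = 2448.232
Syy = Σy² − (Σy)²/n = 504752.9796 − 463613.43008 = 41139.54952
b = Sxy/Sxx = 2448.232/149.2 = 16.409062
SSE = Syy − b·Sxy = 41139.54952 − 16.409062·2448.232 = 966.359669

966.36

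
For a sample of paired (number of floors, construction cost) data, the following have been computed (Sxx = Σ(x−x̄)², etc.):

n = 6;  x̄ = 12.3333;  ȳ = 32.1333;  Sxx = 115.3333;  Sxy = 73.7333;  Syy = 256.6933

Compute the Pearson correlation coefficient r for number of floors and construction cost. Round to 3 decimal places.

r = Sxy/√(Sxx·Syy) = 73.7333/√(29605.285377) = 73.7333/172.061865 = 0.428528

0.429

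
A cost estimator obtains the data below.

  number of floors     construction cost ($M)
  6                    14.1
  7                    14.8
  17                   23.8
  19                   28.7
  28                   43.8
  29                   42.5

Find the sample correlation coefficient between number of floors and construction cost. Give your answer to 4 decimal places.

0.9882

n = 6, Σx = 106, Σy = 167.7, Σxy = 3597, Σx² = 2360, Σy² = 5532.67
Sxx = Σx² − (Σx)²/n = 2360 − 1872.666667 = 487.333333
Sxy = Σxy − (Σx)(Σy)/n = 3597 − 2962.7 = 634.3
Syy = Σy² − (Σy)²/n = 5532.67 − 4687.215 = 845.455
r = Sxy/√(Sxx·Syy) = 634.3/√(412018.403333) = 634.3/641.886597 = 0.988181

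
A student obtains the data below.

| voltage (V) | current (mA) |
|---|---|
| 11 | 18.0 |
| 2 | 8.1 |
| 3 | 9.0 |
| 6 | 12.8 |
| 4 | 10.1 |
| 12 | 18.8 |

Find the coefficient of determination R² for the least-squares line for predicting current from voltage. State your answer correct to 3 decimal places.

0.998

n = 6, Σx = 38, Σy = 76.8, Σxy = 584, Σx² = 330, Σy² = 1089.9
Sxx = Σx² − (Σx)²/n = 330 − 240.666667 = 89.333333
Sxy = Σxy − (Σx)(Σy)/n = 584 − 486.4 = 97.6
Syy = Σy² − (Σy)²/n = 1089.9 − 983.04 = 106.86
R² = Sxy²/(Sxx·Syy) = (97.6)²/(89.333333·106.86) = 0.997863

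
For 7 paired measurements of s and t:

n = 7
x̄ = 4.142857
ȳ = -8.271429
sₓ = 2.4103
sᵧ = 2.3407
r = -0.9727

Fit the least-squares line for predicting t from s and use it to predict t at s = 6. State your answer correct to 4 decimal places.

-10.0257

b = r · sᵧ/sₓ = -0.9727 · 2.3407/2.4103 = -0.944612
a = ȳ − b·x̄ = -8.271429 − (-0.944612)·4.142857 = -4.358036
ŷ(6) = a + b·6 = -4.358036 + (-0.944612)·6 = -10.025709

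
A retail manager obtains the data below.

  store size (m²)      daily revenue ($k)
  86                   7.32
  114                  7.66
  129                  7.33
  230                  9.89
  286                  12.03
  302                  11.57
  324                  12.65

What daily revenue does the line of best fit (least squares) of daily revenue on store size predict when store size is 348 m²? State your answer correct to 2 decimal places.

n = 7, Σx = 1471, Σy = 68.45, Σxy = 15756.35, Σx² = 367909
Sxx = Σx² − (Σx)²/n = 367909 − 309120.142857 = 58788.857143
Sxy = Σxy − (Σx)(Σy)/n = 15756.35 − 14384.278571 = 1372.071429
b = Sxy/Sxx = 1372.071429/58788.857143 = 0.023339
a = ȳ − b·x̄ = 9.778571 − 0.023339·210.142857 = 4.874053
ŷ(348) = a + b·348 = 4.874053 + 0.023339·348 = 12.996015

13.00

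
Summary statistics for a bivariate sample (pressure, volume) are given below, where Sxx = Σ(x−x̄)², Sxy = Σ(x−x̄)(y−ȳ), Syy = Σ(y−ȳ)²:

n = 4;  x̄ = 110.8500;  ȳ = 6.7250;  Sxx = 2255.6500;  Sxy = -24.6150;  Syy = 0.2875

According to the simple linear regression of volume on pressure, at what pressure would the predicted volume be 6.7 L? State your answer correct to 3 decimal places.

b = Sxy/Sxx = -24.615/2255.65 = -0.010913
a = ȳ − b·x̄ = 6.725 − (-0.010913)·110.85 = 7.934661
Set a + b·x = 6.7: x = (6.7 − 7.934661) / (-0.010913) = 113.140930

113.141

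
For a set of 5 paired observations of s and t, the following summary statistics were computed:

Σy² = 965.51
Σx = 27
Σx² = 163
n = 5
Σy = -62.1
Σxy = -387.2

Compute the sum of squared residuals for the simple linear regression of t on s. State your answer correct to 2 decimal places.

37.86

Sxx = Σx² − (Σx)²/n = 163 − 145.8 = 17.2
Sxy = Σxy − (Σx)(Σy)/n = -387.2 − (-335.34) = -51.86
Syy = Σy² − (Σy)²/n = 965.51 − 771.282 = 194.228
b = Sxy/Sxx = -51.86/17.2 = -3.015116
SSE = Syy − b·Sxy = 194.228 − (-3.015116)·(-51.86) = 37.864070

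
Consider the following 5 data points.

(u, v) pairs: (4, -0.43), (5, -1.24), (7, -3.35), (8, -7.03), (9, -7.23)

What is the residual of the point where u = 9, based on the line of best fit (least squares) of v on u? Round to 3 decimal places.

0.175

n = 5, Σx = 33, Σy = -19.28, Σxy = -152.68, Σx² = 235
Sxx = Σx² − (Σx)²/n = 235 − 217.8 = 17.2
Sxy = Σxy − (Σx)(Σy)/n = -152.68 − (-127.248) = -25.432
b = Sxy/Sxx = -25.432/17.2 = -1.478605
a = ȳ − b·x̄ = -3.856 − (-1.478605)·6.6 = 5.902791
ŷ(9) = 5.902791 + (-1.478605)·9 = -7.404651
residual = y − ŷ = -7.23 − (-7.404651) = 0.174651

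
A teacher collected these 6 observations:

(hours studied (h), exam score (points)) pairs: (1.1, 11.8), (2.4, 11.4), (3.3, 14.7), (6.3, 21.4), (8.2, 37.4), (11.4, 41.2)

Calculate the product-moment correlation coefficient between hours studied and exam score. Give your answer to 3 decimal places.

n = 6, Σx = 32.7, Σy = 137.9, Σxy = 1000.03, Σx² = 254.75, Σy² = 4039.45
Sxx = Σx² − (Σx)²/n = 254.75 − 178.215 = 76.535
Sxy = Σxy − (Σx)(Σy)/n = 1000.03 − 751.555 = 248.475
Syy = Σy² − (Σy)²/n = 4039.45 − 3169.401667 = 870.048333
r = Sxy/√(Sxx·Syy) = 248.475/√(66589.149192) = 248.475/258.048734 = 0.962900

0.963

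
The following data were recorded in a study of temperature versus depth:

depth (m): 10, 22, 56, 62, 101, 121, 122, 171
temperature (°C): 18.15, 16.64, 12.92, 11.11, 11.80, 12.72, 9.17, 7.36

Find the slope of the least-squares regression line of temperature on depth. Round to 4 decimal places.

n = 8, Σx = 665, Σy = 99.87, Σxy = 7068.14, Σx² = 76531
Sxx = Σx² − (Σx)²/n = 76531 − 55278.125 = 21252.875
Sxy = Σxy − (Σx)(Σy)/n = 7068.14 − 8301.69375 = -1233.55375
b = Sxy/Sxx = -1233.55375/21252.875 = -0.058042

-0.0580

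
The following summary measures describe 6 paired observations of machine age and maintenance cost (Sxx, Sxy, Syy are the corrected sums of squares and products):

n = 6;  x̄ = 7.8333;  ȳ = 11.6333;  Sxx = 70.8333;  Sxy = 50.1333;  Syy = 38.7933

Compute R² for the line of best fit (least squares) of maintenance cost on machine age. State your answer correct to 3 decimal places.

0.915

R² = Sxy²/(Sxx·Syy) = (50.1333)²/(70.8333·38.7933) = 0.914657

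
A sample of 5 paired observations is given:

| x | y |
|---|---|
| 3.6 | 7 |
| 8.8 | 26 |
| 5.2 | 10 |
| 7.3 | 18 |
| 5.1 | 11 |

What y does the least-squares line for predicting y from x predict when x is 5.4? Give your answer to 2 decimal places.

12.20

n = 5, Σx = 30, Σy = 72, Σxy = 493.5, Σx² = 196.74
Sxx = Σx² − (Σx)²/n = 196.74 − 180 = 16.74
Sxy = Σxy − (Σx)(Σy)/n = 493.5 − 432 = 61.5
b = Sxy/Sxx = 61.5/16.74 = 3.673835
a = ȳ − b·x̄ = 14.4 − 3.673835·6 = -7.643011
ŷ(5.4) = a + b·5.4 = -7.643011 + 3.673835·5.4 = 12.195699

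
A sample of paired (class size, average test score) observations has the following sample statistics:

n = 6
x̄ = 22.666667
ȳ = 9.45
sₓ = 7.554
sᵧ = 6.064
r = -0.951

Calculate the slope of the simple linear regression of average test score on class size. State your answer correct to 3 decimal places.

b = r · sᵧ/sₓ = -0.951 · 6.064/7.554 = -0.763419

-0.763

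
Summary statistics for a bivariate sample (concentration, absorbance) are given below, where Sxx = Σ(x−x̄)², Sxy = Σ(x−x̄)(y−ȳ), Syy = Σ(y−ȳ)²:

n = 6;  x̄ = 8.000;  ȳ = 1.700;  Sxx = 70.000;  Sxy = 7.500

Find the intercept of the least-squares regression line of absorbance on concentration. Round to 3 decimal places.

0.843

b = Sxy/Sxx = 7.5/70 = 0.107143
a = ȳ − b·x̄ = 1.7 − 0.107143·8 = 0.842857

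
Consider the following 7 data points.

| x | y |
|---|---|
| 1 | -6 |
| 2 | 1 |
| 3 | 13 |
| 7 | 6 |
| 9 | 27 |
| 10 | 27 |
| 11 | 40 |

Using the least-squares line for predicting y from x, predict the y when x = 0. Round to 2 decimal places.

-6.90

n = 7, Σx = 43, Σy = 108, Σxy = 1030, Σx² = 365
Sxx = Σx² − (Σx)²/n = 365 − 264.142857 = 100.857143
Sxy = Σxy − (Σx)(Σy)/n = 1030 − 663.428571 = 366.571429
b = Sxy/Sxx = 366.571429/100.857143 = 3.634561
a = ȳ − b·x̄ = 15.428571 − 3.634561·6.142857 = -6.898017
ŷ(0) = a + b·0 = -6.898017 + 3.634561·0 = -6.898017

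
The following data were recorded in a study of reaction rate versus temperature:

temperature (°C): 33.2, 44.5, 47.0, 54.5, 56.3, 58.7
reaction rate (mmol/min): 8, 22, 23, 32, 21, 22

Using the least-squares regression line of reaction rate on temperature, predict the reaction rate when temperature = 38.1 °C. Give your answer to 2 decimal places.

n = 6, Σx = 294.2, Σy = 128, Σxy = 6543.3, Σx² = 14877.12
Sxx = Σx² − (Σx)²/n = 14877.12 − 14425.606667 = 451.513333
Sxy = Σxy − (Σx)(Σy)/n = 6543.3 − 6276.266667 = 267.033333
b = Sxy/Sxx = 267.033333/451.513333 = 0.591418
a = ȳ − b·x̄ = 21.333333 − 0.591418·49.033333 = -7.665887
ŷ(38.1) = a + b·38.1 = -7.665887 + 0.591418·38.1 = 14.867158

14.87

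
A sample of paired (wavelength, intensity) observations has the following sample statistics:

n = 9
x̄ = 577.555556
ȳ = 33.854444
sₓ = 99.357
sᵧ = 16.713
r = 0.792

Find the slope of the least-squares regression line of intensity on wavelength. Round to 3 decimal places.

b = r · sᵧ/sₓ = 0.792 · 16.713/99.357 = 0.133224

0.133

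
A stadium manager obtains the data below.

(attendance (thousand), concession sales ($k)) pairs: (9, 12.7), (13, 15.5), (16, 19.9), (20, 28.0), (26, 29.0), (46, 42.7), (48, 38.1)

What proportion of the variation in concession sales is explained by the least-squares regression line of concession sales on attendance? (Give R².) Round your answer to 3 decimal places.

0.916

n = 7, Σx = 178, Σy = 185.9, Σxy = 5741.2, Σx² = 6002, Σy² = 5697.45
Sxx = Σx² − (Σx)²/n = 6002 − 4526.285714 = 1475.714286
Sxy = Σxy − (Σx)(Σy)/n = 5741.2 − 4727.171429 = 1014.028571
Syy = Σy² − (Σy)²/n = 5697.45 − 4936.972857 = 760.477143
R² = Sxy²/(Sxx·Syy) = (1014.028571)²/(1475.714286·760.477143) = 0.916246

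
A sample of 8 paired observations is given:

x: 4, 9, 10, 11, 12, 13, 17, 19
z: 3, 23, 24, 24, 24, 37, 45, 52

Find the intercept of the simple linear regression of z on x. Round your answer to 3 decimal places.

-9.062

n = 8, Σx = 95, Σy = 232, Σxy = 3245, Σx² = 1281
Sxx = Σx² − (Σx)²/n = 1281 − 1128.125 = 152.875
Sxy = Σxy − (Σx)(Σy)/n = 3245 − 2755 = 490
b = Sxy/Sxx = 490/152.875 = 3.205233
a = ȳ − b·x̄ = 29 − 3.205233·11.875 = -9.062142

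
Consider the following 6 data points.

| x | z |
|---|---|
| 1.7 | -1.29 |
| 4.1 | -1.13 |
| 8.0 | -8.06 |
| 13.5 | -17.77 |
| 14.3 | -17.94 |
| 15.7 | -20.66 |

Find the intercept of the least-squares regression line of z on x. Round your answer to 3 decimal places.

3.134

n = 6, Σx = 57.3, Σy = -66.85, Σxy = -892.105, Σx² = 716.93
Sxx = Σx² − (Σx)²/n = 716.93 − 547.215 = 169.715
Sxy = Σxy − (Σx)(Σy)/n = -892.105 − (-638.4175) = -253.6875
b = Sxy/Sxx = -253.6875/169.715 = -1.494785
a = ȳ − b·x̄ = -11.141667 − (-1.494785)·9.55 = 3.133534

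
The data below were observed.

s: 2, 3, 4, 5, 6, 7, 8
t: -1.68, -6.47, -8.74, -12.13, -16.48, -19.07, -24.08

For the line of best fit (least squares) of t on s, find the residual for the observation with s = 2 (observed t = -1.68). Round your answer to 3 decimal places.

n = 7, Σx = 35, Σy = -88.65, Σxy = -543.39, Σx² = 203
Sxx = Σx² − (Σx)²/n = 203 − 175 = 28
Sxy = Σxy − (Σx)(Σy)/n = -543.39 − (-443.25) = -100.14
b = Sxy/Sxx = -100.14/28 = -3.576429
a = ȳ − b·x̄ = -12.664286 − (-3.576429)·5 = 5.217857
ŷ(2) = 5.217857 + (-3.576429)·2 = -1.935
residual = y − ŷ = -1.68 − (-1.935) = 0.255

0.255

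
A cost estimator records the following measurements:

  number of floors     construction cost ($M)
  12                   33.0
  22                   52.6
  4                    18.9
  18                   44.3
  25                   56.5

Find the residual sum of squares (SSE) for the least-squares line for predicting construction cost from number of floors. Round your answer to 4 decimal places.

n = 5, Σx = 81, Σy = 205.3, Σxy = 3838.7, Σx² = 1593, Σy² = 9367.71
Sxx = Σx² − (Σx)²/n = 1593 − 1312.2 = 280.8
Sxy = Σxy − (Σx)(Σy)/n = 3838.7 − 3325.86 = 512.84
Syy = Σy² − (Σy)²/n = 9367.71 − 8429.618 = 938.092
b = Sxy/Sxx = 512.84/280.8 = 1.826353
SSE = Syy − b·Sxy = 938.092 − 1.826353·512.84 = 1.464986

1.4650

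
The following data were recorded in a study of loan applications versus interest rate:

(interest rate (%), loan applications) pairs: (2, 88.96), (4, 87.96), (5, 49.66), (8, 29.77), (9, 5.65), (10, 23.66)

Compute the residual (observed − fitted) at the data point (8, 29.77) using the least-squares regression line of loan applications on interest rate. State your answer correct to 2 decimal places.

-0.76

n = 6, Σx = 38, Σy = 285.66, Σxy = 1303.67, Σx² = 290
Sxx = Σx² − (Σx)²/n = 290 − 240.666667 = 49.333333
Sxy = Σxy − (Σx)(Σy)/n = 1303.67 − 1809.18 = -505.51
b = Sxy/Sxx = -505.51/49.333333 = -10.246824
a = ȳ − b·x̄ = 47.61 − (-10.246824)·6.333333 = 112.506554
ŷ(8) = 112.506554 + (-10.246824)·8 = 30.531959
residual = y − ŷ = 29.77 − 30.531959 = -0.761959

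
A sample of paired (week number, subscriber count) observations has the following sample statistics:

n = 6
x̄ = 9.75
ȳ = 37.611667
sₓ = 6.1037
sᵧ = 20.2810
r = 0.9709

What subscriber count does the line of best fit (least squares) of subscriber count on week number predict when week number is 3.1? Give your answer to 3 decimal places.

b = r · sᵧ/sₓ = 0.9709 · 20.281/6.1037 = 3.226047
a = ȳ − b·x̄ = 37.611667 − 3.226047·9.75 = 6.157709
ŷ(3.1) = a + b·3.1 = 6.157709 + 3.226047·3.1 = 16.158455

16.158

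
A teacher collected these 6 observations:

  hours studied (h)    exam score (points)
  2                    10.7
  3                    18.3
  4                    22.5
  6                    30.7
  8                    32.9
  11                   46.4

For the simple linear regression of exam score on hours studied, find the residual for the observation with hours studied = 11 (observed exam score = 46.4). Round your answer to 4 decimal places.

0.0477

n = 6, Σx = 34, Σy = 161.5, Σxy = 1124.1, Σx² = 250
Sxx = Σx² − (Σx)²/n = 250 − 192.666667 = 57.333333
Sxy = Σxy − (Σx)(Σy)/n = 1124.1 − 915.166667 = 208.933333
b = Sxy/Sxx = 208.933333/57.333333 = 3.644186
a = ȳ − b·x̄ = 26.916667 − 3.644186·5.666667 = 6.266279
ŷ(11) = 6.266279 + 3.644186·11 = 46.352326
residual = y − ŷ = 46.4 − 46.352326 = 0.047674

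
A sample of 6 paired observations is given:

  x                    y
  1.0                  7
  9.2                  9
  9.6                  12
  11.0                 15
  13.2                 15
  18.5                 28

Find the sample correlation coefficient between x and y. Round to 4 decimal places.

n = 6, Σx = 62.5, Σy = 86, Σxy = 1086, Σx² = 815.29, Σy² = 1508
Sxx = Σx² − (Σx)²/n = 815.29 − 651.041667 = 164.248333
Sxy = Σxy − (Σx)(Σy)/n = 1086 − 895.833333 = 190.166667
Syy = Σy² − (Σy)²/n = 1508 − 1232.666667 = 275.333333
r = Sxy/√(Sxx·Syy) = 190.166667/√(45223.041111) = 190.166667/212.657097 = 0.894241

0.8942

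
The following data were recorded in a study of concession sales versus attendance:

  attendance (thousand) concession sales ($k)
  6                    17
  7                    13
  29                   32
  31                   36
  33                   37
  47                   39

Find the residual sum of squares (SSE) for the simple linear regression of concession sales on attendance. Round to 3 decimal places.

53.776

n = 6, Σx = 153, Σy = 174, Σxy = 5291, Σx² = 5185, Σy² = 5668
Sxx = Σx² − (Σx)²/n = 5185 − 3901.5 = 1283.5
Sxy = Σxy − (Σx)(Σy)/n = 5291 − 4437 = 854
Syy = Σy² − (Σy)²/n = 5668 − 5046 = 622
b = Sxy/Sxx = 854/1283.5 = 0.665368
SSE = Syy − b·Sxy = 622 − 0.665368·854 = 53.775614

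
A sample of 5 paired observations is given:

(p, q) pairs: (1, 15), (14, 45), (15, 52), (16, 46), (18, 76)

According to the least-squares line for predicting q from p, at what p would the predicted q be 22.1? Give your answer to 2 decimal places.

4.34

n = 5, Σx = 64, Σy = 234, Σxy = 3529, Σx² = 1002
Sxx = Σx² − (Σx)²/n = 1002 − 819.2 = 182.8
Sxy = Σxy − (Σx)(Σy)/n = 3529 − 2995.2 = 533.8
b = Sxy/Sxx = 533.8/182.8 = 2.920131
a = ȳ − b·x̄ = 46.8 − 2.920131·12.8 = 9.422319
Set a + b·x = 22.1: x = (22.1 − 9.422319) / 2.920131 = 4.341476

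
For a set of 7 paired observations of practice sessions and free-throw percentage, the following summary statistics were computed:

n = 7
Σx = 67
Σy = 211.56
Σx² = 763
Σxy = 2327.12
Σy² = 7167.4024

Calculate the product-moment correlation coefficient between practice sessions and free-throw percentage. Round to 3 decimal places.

0.985

Sxx = Σx² − (Σx)²/n = 763 − 641.285714 = 121.714286
Sxy = Σxy − (Σx)(Σy)/n = 2327.12 − 2024.931429 = 302.188571
Syy = Σy² − (Σy)²/n = 7167.4024 − 6393.947657 = 773.454743
r = Sxy/√(Sxx·Syy) = 302.188571/√(94140.491559) = 302.188571/306.823225 = 0.984895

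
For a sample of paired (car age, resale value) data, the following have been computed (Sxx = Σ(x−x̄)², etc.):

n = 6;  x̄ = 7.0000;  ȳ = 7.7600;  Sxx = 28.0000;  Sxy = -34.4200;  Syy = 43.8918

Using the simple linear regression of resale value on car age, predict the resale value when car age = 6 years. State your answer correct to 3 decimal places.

8.989

b = Sxy/Sxx = -34.42/28 = -1.229286
a = ȳ − b·x̄ = 7.76 − (-1.229286)·7 = 16.365
ŷ(6) = a + b·6 = 16.365 + (-1.229286)·6 = 8.989286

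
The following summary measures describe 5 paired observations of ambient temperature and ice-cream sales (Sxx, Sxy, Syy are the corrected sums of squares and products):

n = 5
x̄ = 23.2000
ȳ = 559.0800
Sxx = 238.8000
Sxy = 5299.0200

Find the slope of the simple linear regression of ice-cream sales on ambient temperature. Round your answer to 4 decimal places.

b = Sxy/Sxx = 5299.02/238.8 = 22.190201

22.1902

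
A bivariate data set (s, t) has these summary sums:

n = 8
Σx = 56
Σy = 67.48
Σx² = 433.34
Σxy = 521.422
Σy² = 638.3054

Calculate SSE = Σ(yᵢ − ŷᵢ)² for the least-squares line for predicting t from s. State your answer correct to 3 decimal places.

Sxx = Σx² − (Σx)²/n = 433.34 − 392 = 41.34
Sxy = Σxy − (Σx)(Σy)/n = 521.422 − 472.36 = 49.062
Syy = Σy² − (Σy)²/n = 638.3054 − 569.1938 = 69.1116
b = Sxy/Sxx = 49.062/41.34 = 1.186792
SSE = Syy − b·Sxy = 69.1116 − 1.186792·49.062 = 10.885189

10.885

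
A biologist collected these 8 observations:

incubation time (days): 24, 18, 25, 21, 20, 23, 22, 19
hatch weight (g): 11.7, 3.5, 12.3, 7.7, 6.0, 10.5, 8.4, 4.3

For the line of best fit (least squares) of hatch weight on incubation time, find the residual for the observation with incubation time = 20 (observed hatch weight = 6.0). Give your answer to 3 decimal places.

n = 8, Σx = 172, Σy = 64.4, Σxy = 1441, Σx² = 3740
Sxx = Σx² − (Σx)²/n = 3740 − 3698 = 42
Sxy = Σxy − (Σx)(Σy)/n = 1441 − 1384.6 = 56.4
b = Sxy/Sxx = 56.4/42 = 1.342857
a = ȳ − b·x̄ = 8.05 − 1.342857·21.5 = -20.821429
ŷ(20) = -20.821429 + 1.342857·20 = 6.035714
residual = y − ŷ = 6.0 − 6.035714 = -0.035714

-0.036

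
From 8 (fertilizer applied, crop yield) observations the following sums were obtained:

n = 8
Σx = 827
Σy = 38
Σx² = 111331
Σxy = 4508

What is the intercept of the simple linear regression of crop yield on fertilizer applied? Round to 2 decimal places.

Sxx = Σx² − (Σx)²/n = 111331 − 85491.125 = 25839.875
Sxy = Σxy − (Σx)(Σy)/n = 4508 − 3928.25 = 579.75
b = Sxy/Sxx = 579.75/25839.875 = 0.022436
a = ȳ − b·x̄ = 4.75 − 0.022436·103.375 = 2.430652

2.43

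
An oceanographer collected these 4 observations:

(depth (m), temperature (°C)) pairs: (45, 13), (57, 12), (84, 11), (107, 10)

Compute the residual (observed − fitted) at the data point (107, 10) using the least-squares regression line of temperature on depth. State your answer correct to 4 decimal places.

n = 4, Σx = 293, Σy = 46, Σxy = 3263, Σx² = 23779
Sxx = Σx² − (Σx)²/n = 23779 − 21462.25 = 2316.75
Sxy = Σxy − (Σx)(Σy)/n = 3263 − 3369.5 = -106.5
b = Sxy/Sxx = -106.5/2316.75 = -0.045970
a = ȳ − b·x̄ = 11.5 − (-0.045970)·73.25 = 14.867271
ŷ(107) = 14.867271 + (-0.045970)·107 = 9.948527
residual = y − ŷ = 10 − 9.948527 = 0.051473

0.0515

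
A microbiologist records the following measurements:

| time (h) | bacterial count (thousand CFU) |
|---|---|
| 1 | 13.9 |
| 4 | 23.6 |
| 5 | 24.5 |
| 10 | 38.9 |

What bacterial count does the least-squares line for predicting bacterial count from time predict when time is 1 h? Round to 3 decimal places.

14.244

n = 4, Σx = 20, Σy = 100.9, Σxy = 619.8, Σx² = 142
Sxx = Σx² − (Σx)²/n = 142 − 100 = 42
Sxy = Σxy − (Σx)(Σy)/n = 619.8 − 504.5 = 115.3
b = Sxy/Sxx = 115.3/42 = 2.745238
a = ȳ − b·x̄ = 25.225 − 2.745238·5 = 11.498810
ŷ(1) = a + b·1 = 11.498810 + 2.745238·1 = 14.244048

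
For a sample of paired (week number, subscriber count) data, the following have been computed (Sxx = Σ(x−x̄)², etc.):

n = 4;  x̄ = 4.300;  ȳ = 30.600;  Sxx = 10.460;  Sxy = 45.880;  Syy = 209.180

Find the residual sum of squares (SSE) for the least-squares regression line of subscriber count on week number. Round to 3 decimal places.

7.940

b = Sxy/Sxx = 45.88/10.46 = 4.386233
SSE = Syy − b·Sxy = 209.18 − 4.386233·45.88 = 7.939618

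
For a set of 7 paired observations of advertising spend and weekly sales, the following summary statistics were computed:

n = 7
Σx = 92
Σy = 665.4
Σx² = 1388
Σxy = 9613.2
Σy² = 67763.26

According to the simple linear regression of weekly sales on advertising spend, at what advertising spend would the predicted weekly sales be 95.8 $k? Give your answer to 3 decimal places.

Sxx = Σx² − (Σx)²/n = 1388 − 1209.142857 = 178.857143
Sxy = Σxy − (Σx)(Σy)/n = 9613.2 − 8745.257143 = 867.942857
b = Sxy/Sxx = 867.942857/178.857143 = 4.852716
a = ȳ − b·x̄ = 95.057143 − 4.852716·13.142857 = 31.278594
Set a + b·x = 95.8: x = (95.8 − 31.278594) / 4.852716 = 13.295938

13.296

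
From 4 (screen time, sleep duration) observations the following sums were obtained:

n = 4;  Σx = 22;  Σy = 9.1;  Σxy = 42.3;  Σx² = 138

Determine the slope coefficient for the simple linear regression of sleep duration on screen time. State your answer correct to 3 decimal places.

Sxx = Σx² − (Σx)²/n = 138 − 121 = 17
Sxy = Σxy − (Σx)(Σy)/n = 42.3 − 50.05 = -7.75
b = Sxy/Sxx = -7.75/17 = -0.455882

-0.456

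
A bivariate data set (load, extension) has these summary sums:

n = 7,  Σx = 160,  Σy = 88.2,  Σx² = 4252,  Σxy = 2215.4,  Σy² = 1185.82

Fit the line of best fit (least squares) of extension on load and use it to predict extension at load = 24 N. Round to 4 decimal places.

12.9831

Sxx = Σx² − (Σx)²/n = 4252 − 3657.142857 = 594.857143
Sxy = Σxy − (Σx)(Σy)/n = 2215.4 − 2016 = 199.4
b = Sxy/Sxx = 199.4/594.857143 = 0.335207
a = ȳ − b·x̄ = 12.6 − 0.335207·22.857143 = 4.938136
ŷ(24) = a + b·24 = 4.938136 + 0.335207·24 = 12.983093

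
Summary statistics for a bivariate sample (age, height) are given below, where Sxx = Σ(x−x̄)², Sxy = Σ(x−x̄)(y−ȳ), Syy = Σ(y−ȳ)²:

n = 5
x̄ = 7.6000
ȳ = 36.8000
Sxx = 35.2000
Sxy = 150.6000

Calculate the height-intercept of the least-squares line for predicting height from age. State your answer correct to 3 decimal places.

4.284

b = Sxy/Sxx = 150.6/35.2 = 4.278409
a = ȳ − b·x̄ = 36.8 − 4.278409·7.6 = 4.284091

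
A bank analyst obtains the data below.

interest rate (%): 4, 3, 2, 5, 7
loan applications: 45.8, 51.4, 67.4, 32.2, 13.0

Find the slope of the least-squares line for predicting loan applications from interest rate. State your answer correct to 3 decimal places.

n = 5, Σx = 21, Σy = 209.8, Σxy = 724.2, Σx² = 103
Sxx = Σx² − (Σx)²/n = 103 − 88.2 = 14.8
Sxy = Σxy − (Σx)(Σy)/n = 724.2 − 881.16 = -156.96
b = Sxy/Sxx = -156.96/14.8 = -10.605405

-10.605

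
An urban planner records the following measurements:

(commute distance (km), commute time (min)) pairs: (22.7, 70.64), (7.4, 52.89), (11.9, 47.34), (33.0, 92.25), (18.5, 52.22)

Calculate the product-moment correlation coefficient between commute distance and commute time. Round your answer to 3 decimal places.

n = 5, Σx = 93.5, Σy = 315.34, Σxy = 6568.58, Σx² = 2142.91, Σy² = 21265.4282
Sxx = Σx² − (Σx)²/n = 2142.91 − 1748.45 = 394.46
Sxy = Σxy − (Σx)(Σy)/n = 6568.58 − 5896.858 = 671.722
Syy = Σy² − (Σy)²/n = 21265.4282 − 19887.86312 = 1377.56508
r = Sxy/√(Sxx·Syy) = 671.722/√(543394.321457) = 671.722/737.152848 = 0.911238

0.911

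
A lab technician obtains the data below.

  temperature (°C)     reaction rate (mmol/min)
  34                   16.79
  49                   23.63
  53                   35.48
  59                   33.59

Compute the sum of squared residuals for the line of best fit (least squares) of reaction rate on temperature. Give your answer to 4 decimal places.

42.0281

n = 4, Σx = 195, Σy = 109.49, Σxy = 5590.98, Σx² = 9847, Σy² = 3227.3995
Sxx = Σx² − (Σx)²/n = 9847 − 9506.25 = 340.75
Sxy = Σxy − (Σx)(Σy)/n = 5590.98 − 5337.6375 = 253.3425
Syy = Σy² − (Σy)²/n = 3227.3995 − 2997.015025 = 230.384475
b = Sxy/Sxx = 253.3425/340.75 = 0.743485
SSE = Syy − b·Sxy = 230.384475 − 0.743485·253.3425 = 42.028137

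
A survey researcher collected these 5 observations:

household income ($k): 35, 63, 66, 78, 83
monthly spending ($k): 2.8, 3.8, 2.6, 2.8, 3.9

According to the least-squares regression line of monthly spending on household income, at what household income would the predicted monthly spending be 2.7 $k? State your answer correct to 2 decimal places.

n = 5, Σx = 325, Σy = 15.9, Σxy = 1051.1, Σx² = 22523
Sxx = Σx² − (Σx)²/n = 22523 − 21125 = 1398
Sxy = Σxy − (Σx)(Σy)/n = 1051.1 − 1033.5 = 17.6
b = Sxy/Sxx = 17.6/1398 = 0.012589
a = ȳ − b·x̄ = 3.18 − 0.012589·65 = 2.361688
Set a + b·x = 2.7: x = (2.7 − 2.361688) / 0.012589 = 26.872727

26.87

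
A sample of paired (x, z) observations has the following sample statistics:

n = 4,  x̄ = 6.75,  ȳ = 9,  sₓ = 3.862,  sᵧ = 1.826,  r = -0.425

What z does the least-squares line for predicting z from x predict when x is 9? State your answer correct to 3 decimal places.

b = r · sᵧ/sₓ = -0.425 · 1.826/3.862 = -0.200945
a = ȳ − b·x̄ = 9 − (-0.200945)·6.75 = 10.356379
ŷ(9) = a + b·9 = 10.356379 + (-0.200945)·9 = 8.547874

8.548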